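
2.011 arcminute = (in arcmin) 2.011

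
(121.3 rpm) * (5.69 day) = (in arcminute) 2.147e+10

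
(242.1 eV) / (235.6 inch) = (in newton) 6.482e-18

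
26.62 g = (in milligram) 2.662e+04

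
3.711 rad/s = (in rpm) 35.44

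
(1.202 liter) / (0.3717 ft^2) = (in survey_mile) 2.163e-05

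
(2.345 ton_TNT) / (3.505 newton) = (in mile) 1.739e+06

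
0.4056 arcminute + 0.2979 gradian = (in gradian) 0.3054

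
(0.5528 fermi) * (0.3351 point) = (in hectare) 6.535e-24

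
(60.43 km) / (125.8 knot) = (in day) 0.01081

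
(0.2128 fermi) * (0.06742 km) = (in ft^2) 1.544e-13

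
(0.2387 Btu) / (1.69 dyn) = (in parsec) 4.829e-10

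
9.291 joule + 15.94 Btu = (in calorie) 4022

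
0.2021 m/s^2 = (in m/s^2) 0.2021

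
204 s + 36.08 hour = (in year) 0.004125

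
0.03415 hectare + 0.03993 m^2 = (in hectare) 0.03415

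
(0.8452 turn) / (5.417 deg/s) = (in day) 0.0006501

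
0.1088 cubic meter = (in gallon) 28.74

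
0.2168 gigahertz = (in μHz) 2.168e+14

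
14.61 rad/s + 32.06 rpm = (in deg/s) 1029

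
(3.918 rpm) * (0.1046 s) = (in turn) 0.00683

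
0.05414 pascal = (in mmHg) 0.0004061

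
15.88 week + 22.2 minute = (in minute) 1.601e+05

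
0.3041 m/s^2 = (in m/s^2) 0.3041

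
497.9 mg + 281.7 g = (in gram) 282.2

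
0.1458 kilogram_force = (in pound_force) 0.3214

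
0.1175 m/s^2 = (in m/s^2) 0.1175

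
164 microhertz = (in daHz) 1.64e-05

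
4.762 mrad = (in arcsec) 982.2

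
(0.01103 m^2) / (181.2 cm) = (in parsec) 1.973e-19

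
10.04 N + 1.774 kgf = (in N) 27.44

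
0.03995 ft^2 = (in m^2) 0.003711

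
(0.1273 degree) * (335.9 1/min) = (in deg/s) 0.7127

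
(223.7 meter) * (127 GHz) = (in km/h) 1.023e+14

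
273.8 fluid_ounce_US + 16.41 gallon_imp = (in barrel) 0.5202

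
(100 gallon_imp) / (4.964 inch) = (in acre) 0.000891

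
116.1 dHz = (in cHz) 1161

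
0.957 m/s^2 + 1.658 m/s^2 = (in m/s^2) 2.615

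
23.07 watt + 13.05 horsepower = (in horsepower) 13.08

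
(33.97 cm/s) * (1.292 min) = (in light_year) 2.783e-15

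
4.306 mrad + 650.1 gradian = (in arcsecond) 2.107e+06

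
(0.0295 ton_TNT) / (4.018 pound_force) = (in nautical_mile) 3729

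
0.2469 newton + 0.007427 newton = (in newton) 0.2543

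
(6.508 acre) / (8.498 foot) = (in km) 10.17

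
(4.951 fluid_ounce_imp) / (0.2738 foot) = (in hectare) 1.686e-07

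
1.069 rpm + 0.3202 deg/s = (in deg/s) 6.734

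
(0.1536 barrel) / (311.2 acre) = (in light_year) 2.05e-24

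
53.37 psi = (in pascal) 3.68e+05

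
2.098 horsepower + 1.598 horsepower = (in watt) 2756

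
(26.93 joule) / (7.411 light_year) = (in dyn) 3.841e-11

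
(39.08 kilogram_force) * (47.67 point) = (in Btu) 0.006109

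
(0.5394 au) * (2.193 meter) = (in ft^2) 1.905e+12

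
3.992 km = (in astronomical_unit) 2.668e-08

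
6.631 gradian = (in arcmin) 358.1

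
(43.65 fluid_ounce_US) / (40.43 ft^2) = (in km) 3.437e-07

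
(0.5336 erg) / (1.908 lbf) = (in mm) 6.287e-06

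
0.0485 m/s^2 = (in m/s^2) 0.0485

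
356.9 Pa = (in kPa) 0.3569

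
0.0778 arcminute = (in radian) 2.263e-05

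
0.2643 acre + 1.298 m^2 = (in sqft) 1.153e+04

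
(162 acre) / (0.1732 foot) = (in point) 3.52e+10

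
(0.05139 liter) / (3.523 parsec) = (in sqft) 5.088e-21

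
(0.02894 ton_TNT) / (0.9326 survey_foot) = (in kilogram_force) 4.344e+07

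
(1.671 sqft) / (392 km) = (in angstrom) 3960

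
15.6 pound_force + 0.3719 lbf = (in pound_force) 15.97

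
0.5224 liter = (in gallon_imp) 0.1149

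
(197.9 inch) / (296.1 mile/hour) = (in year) 1.204e-09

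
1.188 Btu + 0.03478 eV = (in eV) 7.823e+21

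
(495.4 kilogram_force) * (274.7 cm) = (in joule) 1.335e+04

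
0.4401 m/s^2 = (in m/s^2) 0.4401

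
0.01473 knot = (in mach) 2.225e-05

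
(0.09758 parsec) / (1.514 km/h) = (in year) 2.27e+08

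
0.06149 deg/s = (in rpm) 0.01025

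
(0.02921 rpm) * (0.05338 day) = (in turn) 2.245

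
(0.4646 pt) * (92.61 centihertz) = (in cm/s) 0.01518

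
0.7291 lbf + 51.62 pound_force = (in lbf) 52.35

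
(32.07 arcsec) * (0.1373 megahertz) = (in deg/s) 1223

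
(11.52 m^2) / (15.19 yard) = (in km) 0.0008294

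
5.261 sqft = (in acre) 0.0001208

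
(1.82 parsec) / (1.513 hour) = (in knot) 2.004e+13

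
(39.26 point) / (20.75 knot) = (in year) 4.114e-11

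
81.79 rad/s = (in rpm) 781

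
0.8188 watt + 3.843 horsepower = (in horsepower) 3.844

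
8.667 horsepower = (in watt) 6463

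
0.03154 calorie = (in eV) 8.237e+17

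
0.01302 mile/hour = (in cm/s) 0.582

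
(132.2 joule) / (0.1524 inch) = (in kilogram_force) 3483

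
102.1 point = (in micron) 3.602e+04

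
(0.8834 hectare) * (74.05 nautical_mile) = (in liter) 1.212e+12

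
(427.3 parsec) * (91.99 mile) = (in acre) 4.823e+20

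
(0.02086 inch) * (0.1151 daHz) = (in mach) 1.791e-06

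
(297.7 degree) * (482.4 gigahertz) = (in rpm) 2.394e+13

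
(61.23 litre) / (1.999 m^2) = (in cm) 3.063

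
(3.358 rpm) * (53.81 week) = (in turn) 1.821e+06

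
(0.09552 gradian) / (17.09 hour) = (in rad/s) 2.439e-08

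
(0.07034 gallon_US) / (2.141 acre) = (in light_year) 3.248e-24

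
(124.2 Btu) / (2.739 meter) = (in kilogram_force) 4878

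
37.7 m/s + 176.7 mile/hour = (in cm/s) 1.167e+04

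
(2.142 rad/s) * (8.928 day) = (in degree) 9.467e+07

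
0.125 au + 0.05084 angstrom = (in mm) 1.87e+13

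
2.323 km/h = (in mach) 0.001895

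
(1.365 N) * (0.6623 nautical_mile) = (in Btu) 1.587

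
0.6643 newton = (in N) 0.6643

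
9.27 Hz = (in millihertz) 9270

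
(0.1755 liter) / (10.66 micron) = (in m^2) 16.46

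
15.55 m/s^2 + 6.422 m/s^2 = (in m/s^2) 21.97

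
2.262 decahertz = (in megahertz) 2.262e-05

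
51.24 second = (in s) 51.24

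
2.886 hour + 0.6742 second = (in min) 173.2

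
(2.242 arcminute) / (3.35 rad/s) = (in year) 6.173e-12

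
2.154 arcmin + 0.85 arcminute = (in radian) 0.0008738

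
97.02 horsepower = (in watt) 7.235e+04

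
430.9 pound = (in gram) 1.955e+05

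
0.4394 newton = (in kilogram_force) 0.04481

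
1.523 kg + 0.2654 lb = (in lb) 3.623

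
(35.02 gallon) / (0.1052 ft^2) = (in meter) 13.56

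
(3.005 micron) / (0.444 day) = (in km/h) 2.82e-10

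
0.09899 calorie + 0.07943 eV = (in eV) 2.585e+18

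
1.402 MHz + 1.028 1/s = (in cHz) 1.402e+08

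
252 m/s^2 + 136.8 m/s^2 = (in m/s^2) 388.8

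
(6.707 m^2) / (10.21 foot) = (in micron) 2.155e+06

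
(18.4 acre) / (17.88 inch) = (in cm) 1.64e+07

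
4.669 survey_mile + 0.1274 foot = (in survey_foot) 2.465e+04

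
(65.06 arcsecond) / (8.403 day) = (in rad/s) 4.345e-10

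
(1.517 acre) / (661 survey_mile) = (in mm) 5.771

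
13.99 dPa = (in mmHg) 0.01049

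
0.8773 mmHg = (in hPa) 1.17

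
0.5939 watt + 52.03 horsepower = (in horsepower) 52.03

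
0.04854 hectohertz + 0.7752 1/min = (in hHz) 0.04867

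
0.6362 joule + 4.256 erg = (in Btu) 0.000603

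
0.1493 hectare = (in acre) 0.3689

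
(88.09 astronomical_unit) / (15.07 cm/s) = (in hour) 2.429e+10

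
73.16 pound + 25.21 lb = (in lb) 98.37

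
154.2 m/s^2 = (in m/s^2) 154.2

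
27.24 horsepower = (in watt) 2.031e+04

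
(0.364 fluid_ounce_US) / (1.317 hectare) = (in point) 2.317e-06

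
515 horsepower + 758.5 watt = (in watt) 3.848e+05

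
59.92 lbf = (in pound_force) 59.92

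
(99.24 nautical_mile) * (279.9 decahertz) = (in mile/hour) 1.151e+09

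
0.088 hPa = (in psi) 0.001276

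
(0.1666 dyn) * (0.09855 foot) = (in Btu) 4.743e-11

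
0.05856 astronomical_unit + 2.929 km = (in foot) 2.874e+10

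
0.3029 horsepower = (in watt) 225.9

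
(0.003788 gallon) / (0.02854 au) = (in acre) 8.299e-19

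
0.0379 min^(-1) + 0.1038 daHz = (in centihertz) 103.9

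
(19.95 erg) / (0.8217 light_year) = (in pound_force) 5.769e-23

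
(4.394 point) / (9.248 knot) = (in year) 1.033e-11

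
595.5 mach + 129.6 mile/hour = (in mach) 595.7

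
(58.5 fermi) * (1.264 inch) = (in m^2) 1.878e-15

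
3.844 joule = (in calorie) 0.9187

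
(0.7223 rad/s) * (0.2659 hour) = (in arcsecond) 1.426e+08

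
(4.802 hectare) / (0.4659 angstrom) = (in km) 1.031e+12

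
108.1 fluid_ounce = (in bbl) 0.02011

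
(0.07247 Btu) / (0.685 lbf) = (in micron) 2.509e+07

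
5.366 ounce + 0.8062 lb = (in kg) 0.5178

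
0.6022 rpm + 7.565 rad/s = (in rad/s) 7.628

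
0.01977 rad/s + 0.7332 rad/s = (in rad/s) 0.753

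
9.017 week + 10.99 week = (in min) 2.017e+05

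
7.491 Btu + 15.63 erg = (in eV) 4.933e+22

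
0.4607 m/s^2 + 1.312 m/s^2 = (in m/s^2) 1.773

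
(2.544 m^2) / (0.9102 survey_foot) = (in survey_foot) 30.08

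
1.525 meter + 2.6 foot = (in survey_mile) 0.00144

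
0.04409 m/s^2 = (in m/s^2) 0.04409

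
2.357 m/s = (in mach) 0.006922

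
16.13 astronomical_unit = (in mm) 2.413e+15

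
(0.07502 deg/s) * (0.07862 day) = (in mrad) 8894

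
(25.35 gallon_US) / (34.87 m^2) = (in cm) 0.2752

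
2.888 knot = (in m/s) 1.486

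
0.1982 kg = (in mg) 1.982e+05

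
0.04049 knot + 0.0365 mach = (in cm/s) 1245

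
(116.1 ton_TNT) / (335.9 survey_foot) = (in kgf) 4.838e+08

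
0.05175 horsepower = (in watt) 38.59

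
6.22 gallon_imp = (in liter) 28.28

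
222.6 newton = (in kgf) 22.7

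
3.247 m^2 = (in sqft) 34.95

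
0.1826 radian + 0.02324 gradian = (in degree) 10.48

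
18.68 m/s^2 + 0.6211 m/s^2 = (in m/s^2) 19.3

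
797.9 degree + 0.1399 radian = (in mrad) 1.407e+04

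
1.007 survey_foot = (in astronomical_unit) 2.052e-12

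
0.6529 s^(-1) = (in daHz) 0.06529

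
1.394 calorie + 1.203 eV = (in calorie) 1.394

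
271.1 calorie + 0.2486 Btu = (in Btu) 1.324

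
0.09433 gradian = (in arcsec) 305.6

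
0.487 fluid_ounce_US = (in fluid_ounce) 0.487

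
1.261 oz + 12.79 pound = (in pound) 12.87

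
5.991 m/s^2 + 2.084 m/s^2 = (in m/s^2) 8.075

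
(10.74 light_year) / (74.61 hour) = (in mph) 8.462e+11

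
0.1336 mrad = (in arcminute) 0.4593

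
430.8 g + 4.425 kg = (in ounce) 171.3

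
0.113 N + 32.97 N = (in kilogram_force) 3.374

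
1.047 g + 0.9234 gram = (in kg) 0.00197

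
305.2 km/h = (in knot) 164.8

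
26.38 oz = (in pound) 1.649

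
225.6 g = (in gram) 225.6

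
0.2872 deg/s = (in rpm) 0.04787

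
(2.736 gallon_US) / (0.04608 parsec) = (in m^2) 7.284e-18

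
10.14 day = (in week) 1.449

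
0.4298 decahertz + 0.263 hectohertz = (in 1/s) 30.6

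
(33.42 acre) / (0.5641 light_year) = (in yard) 2.771e-11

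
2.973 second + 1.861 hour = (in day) 0.07758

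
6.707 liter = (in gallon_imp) 1.475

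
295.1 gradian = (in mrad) 4635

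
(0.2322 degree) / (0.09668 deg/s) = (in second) 2.402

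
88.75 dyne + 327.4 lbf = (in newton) 1456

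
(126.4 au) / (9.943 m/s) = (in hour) 5.283e+08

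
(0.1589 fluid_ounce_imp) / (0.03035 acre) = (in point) 0.0001042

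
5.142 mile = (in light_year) 8.747e-13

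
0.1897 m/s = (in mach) 0.0005571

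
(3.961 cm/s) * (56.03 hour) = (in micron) 7.99e+09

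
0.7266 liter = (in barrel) 0.00457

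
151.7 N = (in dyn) 1.517e+07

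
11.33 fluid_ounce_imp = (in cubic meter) 0.0003219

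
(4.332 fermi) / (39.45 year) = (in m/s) 3.482e-24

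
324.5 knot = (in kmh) 601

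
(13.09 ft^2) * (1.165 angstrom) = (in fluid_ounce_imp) 4.986e-06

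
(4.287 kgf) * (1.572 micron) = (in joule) 6.609e-05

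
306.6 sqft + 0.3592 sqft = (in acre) 0.007047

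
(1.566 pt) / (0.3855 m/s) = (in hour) 3.981e-07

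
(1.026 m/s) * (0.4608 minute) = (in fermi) 2.837e+16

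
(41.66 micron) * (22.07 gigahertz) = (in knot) 1.787e+06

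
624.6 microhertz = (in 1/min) 0.03748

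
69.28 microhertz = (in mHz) 0.06928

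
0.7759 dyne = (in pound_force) 1.744e-06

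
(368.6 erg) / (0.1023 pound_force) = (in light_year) 8.562e-21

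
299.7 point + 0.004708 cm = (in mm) 105.8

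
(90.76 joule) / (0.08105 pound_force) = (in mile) 0.1564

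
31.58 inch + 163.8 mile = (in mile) 163.8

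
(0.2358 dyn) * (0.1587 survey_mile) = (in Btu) 5.708e-07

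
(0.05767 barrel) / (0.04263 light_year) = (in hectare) 2.273e-21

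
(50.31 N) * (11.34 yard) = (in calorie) 124.7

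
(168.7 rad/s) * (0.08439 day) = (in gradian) 7.831e+07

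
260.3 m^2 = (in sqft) 2802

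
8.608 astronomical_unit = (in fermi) 1.288e+27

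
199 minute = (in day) 0.1382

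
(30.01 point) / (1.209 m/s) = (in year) 2.777e-10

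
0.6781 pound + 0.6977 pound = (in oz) 22.01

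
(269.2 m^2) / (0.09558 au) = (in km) 1.883e-11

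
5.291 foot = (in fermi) 1.613e+15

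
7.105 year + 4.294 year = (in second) 3.595e+08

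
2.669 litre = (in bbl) 0.01679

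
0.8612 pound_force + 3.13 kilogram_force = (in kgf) 3.521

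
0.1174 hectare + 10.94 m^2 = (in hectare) 0.1185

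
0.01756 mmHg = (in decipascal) 23.41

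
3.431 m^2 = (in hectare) 0.0003431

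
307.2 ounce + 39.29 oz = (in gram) 9823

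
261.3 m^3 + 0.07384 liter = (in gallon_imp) 5.748e+04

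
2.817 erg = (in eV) 1.758e+12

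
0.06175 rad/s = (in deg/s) 3.538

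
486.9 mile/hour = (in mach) 0.6392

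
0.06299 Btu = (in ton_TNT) 1.588e-08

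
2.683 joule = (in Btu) 0.002543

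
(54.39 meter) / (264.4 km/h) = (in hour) 0.0002057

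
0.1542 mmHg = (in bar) 0.0002056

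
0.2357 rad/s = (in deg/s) 13.5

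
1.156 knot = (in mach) 0.001747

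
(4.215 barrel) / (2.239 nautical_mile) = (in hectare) 1.616e-08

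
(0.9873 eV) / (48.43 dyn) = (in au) 2.183e-27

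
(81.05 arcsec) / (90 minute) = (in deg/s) 4.169e-06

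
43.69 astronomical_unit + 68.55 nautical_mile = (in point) 1.853e+16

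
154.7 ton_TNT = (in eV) 4.04e+30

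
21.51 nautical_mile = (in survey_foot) 1.307e+05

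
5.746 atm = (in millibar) 5822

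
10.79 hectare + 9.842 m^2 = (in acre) 26.67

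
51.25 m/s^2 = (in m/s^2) 51.25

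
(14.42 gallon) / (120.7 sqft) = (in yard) 0.005324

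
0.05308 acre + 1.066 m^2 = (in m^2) 215.9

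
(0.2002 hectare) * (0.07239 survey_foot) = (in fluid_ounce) 1.494e+06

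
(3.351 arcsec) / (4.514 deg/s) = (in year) 6.539e-12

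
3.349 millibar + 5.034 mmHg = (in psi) 0.1459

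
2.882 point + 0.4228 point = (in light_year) 1.232e-19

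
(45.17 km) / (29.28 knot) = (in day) 0.03471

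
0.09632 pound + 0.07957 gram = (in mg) 4.377e+04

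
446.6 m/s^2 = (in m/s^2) 446.6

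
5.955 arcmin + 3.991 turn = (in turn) 3.991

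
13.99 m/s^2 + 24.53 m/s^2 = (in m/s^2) 38.52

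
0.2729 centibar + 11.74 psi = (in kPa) 81.22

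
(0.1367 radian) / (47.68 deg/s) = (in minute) 0.002738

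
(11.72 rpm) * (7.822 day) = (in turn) 1.32e+05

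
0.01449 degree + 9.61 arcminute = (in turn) 0.0004852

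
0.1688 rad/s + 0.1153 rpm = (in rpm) 1.727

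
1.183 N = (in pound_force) 0.2659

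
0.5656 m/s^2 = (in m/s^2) 0.5656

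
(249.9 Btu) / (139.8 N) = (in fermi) 1.886e+18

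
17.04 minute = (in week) 0.00169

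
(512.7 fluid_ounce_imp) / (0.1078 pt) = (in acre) 0.09466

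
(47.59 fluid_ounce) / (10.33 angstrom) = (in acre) 336.7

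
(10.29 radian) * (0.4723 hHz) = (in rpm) 4641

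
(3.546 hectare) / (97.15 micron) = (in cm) 3.65e+10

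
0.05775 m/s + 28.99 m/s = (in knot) 56.46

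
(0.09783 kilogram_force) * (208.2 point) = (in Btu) 6.679e-05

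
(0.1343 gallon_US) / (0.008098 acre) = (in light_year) 1.64e-21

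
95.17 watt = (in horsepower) 0.1276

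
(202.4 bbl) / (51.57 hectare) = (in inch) 0.002457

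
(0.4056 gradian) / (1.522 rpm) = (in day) 4.627e-07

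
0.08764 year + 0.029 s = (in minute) 4.606e+04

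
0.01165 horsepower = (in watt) 8.687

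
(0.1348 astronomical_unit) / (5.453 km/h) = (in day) 1.541e+05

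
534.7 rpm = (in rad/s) 55.99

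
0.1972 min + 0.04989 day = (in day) 0.05003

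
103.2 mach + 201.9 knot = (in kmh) 1.269e+05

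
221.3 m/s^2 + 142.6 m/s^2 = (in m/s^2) 363.9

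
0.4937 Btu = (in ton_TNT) 1.245e-07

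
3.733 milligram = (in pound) 8.23e-06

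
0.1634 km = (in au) 1.092e-09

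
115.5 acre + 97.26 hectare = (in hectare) 144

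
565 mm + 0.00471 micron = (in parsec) 1.831e-17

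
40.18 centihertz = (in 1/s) 0.4018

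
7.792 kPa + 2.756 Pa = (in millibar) 77.95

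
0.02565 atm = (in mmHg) 19.49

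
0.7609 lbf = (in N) 3.385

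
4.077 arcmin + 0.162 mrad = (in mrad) 1.348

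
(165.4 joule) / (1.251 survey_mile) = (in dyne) 8215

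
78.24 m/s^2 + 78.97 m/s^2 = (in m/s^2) 157.2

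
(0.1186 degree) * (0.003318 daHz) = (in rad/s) 6.868e-05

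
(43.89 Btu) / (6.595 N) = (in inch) 2.764e+05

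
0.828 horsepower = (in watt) 617.4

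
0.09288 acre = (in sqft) 4046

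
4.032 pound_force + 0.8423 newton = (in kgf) 1.915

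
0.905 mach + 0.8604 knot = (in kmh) 1111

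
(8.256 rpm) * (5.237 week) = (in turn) 4.358e+05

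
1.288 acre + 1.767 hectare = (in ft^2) 2.463e+05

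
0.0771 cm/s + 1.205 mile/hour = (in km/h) 1.942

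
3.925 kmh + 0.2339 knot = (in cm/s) 121.1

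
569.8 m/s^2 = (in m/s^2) 569.8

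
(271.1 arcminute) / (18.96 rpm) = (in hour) 1.103e-05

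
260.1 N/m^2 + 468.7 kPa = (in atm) 4.628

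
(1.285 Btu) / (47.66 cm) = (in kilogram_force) 290.1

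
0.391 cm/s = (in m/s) 0.00391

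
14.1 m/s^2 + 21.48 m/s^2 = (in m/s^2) 35.58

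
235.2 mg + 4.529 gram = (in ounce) 0.1681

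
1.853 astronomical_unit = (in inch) 1.091e+13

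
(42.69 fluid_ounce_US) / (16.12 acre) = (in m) 1.935e-08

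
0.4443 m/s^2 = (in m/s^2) 0.4443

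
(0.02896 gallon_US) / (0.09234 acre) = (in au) 1.961e-18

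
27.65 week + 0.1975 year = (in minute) 3.825e+05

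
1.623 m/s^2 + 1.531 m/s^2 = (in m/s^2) 3.154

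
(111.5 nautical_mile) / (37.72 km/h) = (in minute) 328.5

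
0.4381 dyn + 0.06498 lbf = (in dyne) 2.89e+04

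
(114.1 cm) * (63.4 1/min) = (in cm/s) 120.6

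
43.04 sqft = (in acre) 0.0009881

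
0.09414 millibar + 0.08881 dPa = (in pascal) 9.423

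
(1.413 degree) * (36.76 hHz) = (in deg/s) 5194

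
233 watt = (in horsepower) 0.3125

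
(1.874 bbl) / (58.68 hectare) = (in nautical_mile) 2.742e-10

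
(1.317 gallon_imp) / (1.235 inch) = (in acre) 4.716e-05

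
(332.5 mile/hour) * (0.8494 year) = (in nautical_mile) 2.15e+06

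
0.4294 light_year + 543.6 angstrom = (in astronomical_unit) 2.716e+04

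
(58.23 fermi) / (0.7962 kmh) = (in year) 8.349e-21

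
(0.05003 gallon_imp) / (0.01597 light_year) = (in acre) 3.72e-22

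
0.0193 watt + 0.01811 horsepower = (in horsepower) 0.01814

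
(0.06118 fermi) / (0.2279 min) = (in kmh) 1.611e-17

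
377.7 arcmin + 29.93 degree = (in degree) 36.23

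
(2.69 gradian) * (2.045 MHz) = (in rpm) 8.252e+05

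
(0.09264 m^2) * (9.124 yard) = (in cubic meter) 0.7729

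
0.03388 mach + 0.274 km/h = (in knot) 22.57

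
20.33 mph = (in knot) 17.67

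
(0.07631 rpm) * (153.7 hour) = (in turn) 703.7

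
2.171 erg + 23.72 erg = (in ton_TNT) 6.188e-16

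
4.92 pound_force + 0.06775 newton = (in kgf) 2.239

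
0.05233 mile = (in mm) 8.422e+04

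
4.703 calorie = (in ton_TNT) 4.703e-09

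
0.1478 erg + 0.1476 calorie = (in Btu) 0.0005853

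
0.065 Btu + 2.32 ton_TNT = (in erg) 9.707e+16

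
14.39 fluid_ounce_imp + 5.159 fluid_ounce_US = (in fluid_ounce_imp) 19.76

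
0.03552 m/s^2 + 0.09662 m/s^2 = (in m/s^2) 0.1321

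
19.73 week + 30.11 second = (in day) 138.1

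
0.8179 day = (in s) 7.067e+04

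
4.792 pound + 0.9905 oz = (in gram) 2202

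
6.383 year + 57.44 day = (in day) 2387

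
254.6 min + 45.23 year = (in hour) 3.962e+05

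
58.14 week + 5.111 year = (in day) 2272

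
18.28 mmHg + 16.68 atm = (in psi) 245.5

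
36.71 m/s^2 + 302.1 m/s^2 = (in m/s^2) 338.8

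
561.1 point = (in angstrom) 1.979e+09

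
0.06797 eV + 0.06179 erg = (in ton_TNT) 1.477e-18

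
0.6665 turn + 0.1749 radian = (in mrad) 4363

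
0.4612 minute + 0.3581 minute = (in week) 8.128e-05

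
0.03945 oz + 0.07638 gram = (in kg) 0.001195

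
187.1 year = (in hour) 1.639e+06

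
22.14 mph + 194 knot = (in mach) 0.3222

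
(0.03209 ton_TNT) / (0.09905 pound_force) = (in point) 8.638e+11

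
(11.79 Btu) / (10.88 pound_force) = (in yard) 281.1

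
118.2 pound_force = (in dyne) 5.258e+07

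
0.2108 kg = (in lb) 0.4647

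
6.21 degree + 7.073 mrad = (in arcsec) 2.381e+04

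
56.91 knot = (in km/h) 105.4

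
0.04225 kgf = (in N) 0.4143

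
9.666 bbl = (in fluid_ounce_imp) 5.409e+04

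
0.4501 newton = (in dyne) 4.501e+04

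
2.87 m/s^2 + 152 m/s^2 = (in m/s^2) 154.9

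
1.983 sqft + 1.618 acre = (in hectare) 0.6548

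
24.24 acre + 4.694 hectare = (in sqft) 1.561e+06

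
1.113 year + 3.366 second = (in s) 3.51e+07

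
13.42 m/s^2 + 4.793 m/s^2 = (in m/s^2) 18.21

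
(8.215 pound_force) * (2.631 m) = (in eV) 6.001e+20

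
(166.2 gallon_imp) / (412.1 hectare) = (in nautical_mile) 9.9e-11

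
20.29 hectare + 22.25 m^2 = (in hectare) 20.29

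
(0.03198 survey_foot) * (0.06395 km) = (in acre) 0.000154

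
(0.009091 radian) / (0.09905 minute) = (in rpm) 0.01461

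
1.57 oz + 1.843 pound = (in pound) 1.941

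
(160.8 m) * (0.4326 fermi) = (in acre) 1.719e-17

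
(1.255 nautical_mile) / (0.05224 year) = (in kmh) 0.005079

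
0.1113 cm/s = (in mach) 3.269e-06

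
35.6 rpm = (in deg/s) 213.6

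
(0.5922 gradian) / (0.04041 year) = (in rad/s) 7.299e-09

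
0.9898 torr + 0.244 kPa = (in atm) 0.00371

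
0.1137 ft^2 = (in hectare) 1.056e-06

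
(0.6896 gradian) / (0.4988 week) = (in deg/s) 2.057e-06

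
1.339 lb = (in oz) 21.42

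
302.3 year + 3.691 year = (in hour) 2.68e+06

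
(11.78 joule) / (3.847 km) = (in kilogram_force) 0.0003122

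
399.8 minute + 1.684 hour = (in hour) 8.347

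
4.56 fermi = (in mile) 2.833e-18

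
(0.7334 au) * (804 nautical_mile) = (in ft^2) 1.758e+18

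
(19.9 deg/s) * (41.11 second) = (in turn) 2.272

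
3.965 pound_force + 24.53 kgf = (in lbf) 58.04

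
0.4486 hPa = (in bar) 0.0004486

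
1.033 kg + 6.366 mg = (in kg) 1.033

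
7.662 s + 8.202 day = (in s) 7.087e+05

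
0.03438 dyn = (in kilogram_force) 3.506e-08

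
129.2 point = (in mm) 45.58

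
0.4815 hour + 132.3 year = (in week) 6899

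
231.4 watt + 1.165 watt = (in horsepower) 0.3119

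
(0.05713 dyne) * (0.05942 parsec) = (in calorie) 2.504e+08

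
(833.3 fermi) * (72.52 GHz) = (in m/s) 0.06043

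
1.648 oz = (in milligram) 4.672e+04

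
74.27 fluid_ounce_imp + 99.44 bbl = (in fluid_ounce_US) 5.347e+05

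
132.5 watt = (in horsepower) 0.1777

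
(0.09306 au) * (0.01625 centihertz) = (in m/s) 2.262e+06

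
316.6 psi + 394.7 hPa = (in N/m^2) 2.222e+06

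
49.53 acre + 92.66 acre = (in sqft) 6.194e+06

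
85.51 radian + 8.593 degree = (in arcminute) 2.945e+05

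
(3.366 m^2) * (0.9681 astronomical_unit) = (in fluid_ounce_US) 1.648e+16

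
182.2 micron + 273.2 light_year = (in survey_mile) 1.606e+15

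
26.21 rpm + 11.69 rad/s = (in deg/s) 827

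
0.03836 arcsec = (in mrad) 0.000186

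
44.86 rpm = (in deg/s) 269.2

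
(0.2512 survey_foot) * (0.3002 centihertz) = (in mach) 6.75e-07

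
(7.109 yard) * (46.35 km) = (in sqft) 3.243e+06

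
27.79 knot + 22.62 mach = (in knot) 1.5e+04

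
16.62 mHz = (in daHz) 0.001662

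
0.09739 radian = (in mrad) 97.39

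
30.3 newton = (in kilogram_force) 3.09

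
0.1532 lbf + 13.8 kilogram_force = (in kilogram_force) 13.87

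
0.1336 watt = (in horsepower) 0.0001792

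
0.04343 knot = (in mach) 6.562e-05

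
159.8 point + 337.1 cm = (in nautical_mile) 0.001851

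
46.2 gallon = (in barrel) 1.1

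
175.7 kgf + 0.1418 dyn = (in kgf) 175.7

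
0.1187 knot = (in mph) 0.1366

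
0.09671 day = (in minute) 139.3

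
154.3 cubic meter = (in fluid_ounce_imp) 5.431e+06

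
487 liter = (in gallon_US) 128.7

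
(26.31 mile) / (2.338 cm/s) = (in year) 0.05743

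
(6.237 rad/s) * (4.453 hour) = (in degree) 5.729e+06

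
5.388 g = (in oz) 0.1901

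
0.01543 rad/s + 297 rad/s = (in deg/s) 1.702e+04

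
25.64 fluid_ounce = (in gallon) 0.2003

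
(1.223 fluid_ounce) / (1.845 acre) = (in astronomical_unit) 3.238e-20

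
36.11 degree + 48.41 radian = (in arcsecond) 1.012e+07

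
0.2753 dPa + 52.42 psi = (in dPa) 3.614e+06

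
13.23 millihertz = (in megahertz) 1.323e-08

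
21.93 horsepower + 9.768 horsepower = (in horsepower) 31.7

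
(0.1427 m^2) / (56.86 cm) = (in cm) 25.1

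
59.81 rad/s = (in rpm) 571.1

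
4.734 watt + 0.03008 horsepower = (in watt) 27.16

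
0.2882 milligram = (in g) 0.0002882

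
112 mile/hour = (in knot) 97.33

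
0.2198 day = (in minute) 316.5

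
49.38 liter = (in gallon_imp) 10.86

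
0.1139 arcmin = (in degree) 0.001898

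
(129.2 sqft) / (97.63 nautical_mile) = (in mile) 4.125e-08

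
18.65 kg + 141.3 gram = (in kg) 18.79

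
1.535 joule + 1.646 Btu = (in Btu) 1.647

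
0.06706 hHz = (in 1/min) 402.4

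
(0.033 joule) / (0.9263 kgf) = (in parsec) 1.177e-19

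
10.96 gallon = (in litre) 41.49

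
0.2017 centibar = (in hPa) 2.017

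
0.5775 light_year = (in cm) 5.464e+17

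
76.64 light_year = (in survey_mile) 4.505e+14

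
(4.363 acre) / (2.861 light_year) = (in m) 6.523e-13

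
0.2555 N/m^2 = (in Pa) 0.2555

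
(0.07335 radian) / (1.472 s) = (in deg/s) 2.855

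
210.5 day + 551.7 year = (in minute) 2.903e+08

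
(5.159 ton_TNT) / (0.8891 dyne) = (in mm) 2.428e+18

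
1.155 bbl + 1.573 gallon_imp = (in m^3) 0.1908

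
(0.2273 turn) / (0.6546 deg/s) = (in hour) 0.03472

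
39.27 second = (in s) 39.27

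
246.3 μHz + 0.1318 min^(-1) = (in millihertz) 2.443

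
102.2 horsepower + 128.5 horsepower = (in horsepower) 230.7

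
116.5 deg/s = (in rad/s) 2.033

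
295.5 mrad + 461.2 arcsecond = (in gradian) 18.95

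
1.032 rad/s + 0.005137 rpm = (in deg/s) 59.16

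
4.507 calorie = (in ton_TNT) 4.507e-09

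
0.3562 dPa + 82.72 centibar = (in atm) 0.8164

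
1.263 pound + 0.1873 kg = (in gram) 760.2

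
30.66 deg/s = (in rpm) 5.11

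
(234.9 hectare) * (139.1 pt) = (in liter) 1.153e+08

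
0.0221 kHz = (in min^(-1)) 1326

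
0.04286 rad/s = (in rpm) 0.4093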